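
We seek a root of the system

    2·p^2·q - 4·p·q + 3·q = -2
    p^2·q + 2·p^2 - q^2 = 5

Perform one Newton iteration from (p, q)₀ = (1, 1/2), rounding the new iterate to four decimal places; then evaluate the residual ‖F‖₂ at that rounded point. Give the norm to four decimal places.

9.0810

At (1, 1/2): F = (2.5000, -2.7500).
Jacobian J = [[4·p·q - 4·q, 2·p^2 - 4·p + 3], [2·p·q + 4·p, p^2 - 2·q]].
At the point, J = [[0.0000, 1.0000], [5.0000, 0.0000]] (det J = -5.0000).
Solving J·Δ = −F gives Δ = (0.5500, -2.5000).
Then the next iterate is (p, q)₁ = (1.5500, -2.0000).
Re-evaluating at (1.5500, -2.0000): F = (-1.2100, -9.0000), so ‖F‖₂ = 9.0810.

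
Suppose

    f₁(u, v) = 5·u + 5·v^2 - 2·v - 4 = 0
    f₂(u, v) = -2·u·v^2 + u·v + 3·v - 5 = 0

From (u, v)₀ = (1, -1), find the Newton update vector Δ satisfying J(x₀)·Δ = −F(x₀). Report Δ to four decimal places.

(17.0000, 7.7500)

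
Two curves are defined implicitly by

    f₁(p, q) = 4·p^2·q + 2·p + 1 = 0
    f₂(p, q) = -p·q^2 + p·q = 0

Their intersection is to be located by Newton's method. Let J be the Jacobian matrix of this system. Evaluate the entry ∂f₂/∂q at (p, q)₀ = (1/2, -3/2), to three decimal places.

∂f₂/∂q = -2·p·q + p.
At (1/2, -3/2) this is 2.000.

2.000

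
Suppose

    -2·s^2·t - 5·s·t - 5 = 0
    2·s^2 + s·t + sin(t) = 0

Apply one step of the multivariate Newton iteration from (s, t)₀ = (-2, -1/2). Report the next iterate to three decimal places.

At (-2, -1/2): F = (-6.000, 8.52057).
Jacobian J = [[-4·s·t - 5·t, -2·s^2 - 5·s], [4·s + t, s + cos(t)]].
At the point, J = [[-1.500, 2.000], [-8.500, -1.12242]] (det J = 18.68363).
Solving J·Δ = −F gives Δ = (0.552, 3.414).
Then the next iterate is (s, t)₁ = (-1.448, 2.914).

(-1.448, 2.914)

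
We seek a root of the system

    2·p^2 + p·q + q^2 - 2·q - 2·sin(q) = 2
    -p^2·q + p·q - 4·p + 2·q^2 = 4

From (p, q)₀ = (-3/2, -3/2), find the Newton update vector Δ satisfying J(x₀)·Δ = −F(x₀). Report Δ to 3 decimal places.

At (-3/2, -3/2): F = (11.99499, 12.125).
Jacobian J = [[4·p + q, p + 2·q - 2·cos(q) - 2], [-2·p·q + q - 4, -p^2 + p + 4·q]].
At the point, J = [[-7.500, -6.64147], [-10.000, -9.750]] (det J = 6.71026).
Solving J·Δ = −F gives Δ = (5.428, -4.324).

(5.428, -4.324)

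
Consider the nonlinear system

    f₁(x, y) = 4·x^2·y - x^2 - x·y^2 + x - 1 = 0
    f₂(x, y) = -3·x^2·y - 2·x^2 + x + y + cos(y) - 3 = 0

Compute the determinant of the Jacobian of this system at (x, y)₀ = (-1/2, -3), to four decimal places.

J = [[8·x·y - 2·x - y^2 + 1, 4·x^2 - 2·x·y], [-6·x·y - 4·x + 1, -3·x^2 - sin(y) + 1]].
At the point, J = [[5.0000, -2.0000], [-6.0000, 0.391120]].
det J = -10.0444.

-10.0444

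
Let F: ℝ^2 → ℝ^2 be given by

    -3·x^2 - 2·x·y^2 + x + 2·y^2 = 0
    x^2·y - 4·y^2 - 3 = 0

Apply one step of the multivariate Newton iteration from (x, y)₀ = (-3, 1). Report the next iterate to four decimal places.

(-2.5221, 1.8673)

At (-3, 1): F = (-22.0000, 2.0000).
Jacobian J = [[-6·x - 2·y^2 + 1, -4·x·y + 4·y], [2·x·y, x^2 - 8·y]].
At the point, J = [[17.0000, 16.0000], [-6.0000, 1.0000]] (det J = 113.0000).
Solving J·Δ = −F gives Δ = (0.4779, 0.8673).
Then the next iterate is (x, y)₁ = (-2.5221, 1.8673).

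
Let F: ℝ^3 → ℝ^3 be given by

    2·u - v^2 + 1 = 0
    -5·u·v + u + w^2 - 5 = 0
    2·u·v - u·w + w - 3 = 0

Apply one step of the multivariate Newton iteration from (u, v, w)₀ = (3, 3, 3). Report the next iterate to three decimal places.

(0.000, 1.667, -1.000)

At (3, 3, 3): F = (-2.000, -38.000, 9.000).
Jacobian J = [[2, -2·v, 0], [-5·v + 1, -5·u, 2·w], [2·v - w, 2·u, -u + 1]].
At the point, J = [[2.000, -6.000, 0.000], [-14.000, -15.000, 6.000], [3.000, 6.000, -2.000]] (det J = 48.000).
Solving J·Δ = −F gives Δ = (-3.000, -1.333, -4.000).
Then the next iterate is (u, v, w)₁ = (0.000, 1.667, -1.000).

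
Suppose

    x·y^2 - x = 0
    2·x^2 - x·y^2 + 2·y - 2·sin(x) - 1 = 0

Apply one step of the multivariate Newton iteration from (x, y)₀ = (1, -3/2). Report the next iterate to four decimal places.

(2.3985, -0.5006)

At (1, -3/2): F = (1.2500, -5.932942).
Jacobian J = [[y^2 - 1, 2·x·y], [4·x - y^2 - 2·cos(x), -2·x·y + 2]].
At the point, J = [[1.2500, -3.0000], [0.669395, 5.0000]] (det J = 8.258186).
Solving J·Δ = −F gives Δ = (1.3985, 0.9994).
Then the next iterate is (x, y)₁ = (2.3985, -0.5006).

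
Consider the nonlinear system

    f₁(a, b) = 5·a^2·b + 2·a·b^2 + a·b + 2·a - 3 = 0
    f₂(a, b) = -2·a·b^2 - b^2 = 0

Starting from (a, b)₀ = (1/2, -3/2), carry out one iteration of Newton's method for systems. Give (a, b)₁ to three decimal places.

(-0.464, -1.473)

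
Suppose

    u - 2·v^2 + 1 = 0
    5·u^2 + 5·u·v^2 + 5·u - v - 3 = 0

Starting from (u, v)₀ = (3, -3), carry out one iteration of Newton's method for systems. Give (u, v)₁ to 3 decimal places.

(1.986, -1.749)

At (3, -3): F = (-14.000, 195.000).
Jacobian J = [[1, -4·v], [10·u + 5·v^2 + 5, 10·u·v - 1]].
At the point, J = [[1.000, 12.000], [80.000, -91.000]] (det J = -1051.000).
Solving J·Δ = −F gives Δ = (-1.014, 1.251).
Then the next iterate is (u, v)₁ = (1.986, -1.749).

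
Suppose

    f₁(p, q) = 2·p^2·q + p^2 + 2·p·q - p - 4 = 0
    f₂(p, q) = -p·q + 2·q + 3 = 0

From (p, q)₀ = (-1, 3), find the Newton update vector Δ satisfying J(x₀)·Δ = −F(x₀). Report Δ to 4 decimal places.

(-0.2222, -4.2222)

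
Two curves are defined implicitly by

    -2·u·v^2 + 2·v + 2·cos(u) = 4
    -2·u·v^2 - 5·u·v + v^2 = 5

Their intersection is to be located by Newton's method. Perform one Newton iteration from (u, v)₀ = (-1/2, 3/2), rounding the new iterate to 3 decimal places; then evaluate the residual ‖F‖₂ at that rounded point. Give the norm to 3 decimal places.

At (-1/2, 3/2): F = (3.00517, 3.250).
Jacobian J = [[-2·v^2 - 2·sin(u), -4·u·v + 2], [-2·v^2 - 5·v, -4·u·v - 5·u + 2·v]].
At the point, J = [[-3.54115, 5.000], [-12.000, 8.500]] (det J = 29.90023).
Solving J·Δ = −F gives Δ = (-0.311, -0.821).
Then the next iterate is (u, v)₁ = (-0.811, 0.679).
Re-evaluating at (-0.811, 0.679): F = (-0.51664, -1.03781), so ‖F‖₂ = 1.159.

1.159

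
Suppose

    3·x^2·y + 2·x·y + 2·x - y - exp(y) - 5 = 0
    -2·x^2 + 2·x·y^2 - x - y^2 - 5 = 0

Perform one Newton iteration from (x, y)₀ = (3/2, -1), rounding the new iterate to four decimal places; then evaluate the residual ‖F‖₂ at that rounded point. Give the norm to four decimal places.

At (3/2, -1): F = (-11.117879, -9.0000).
Jacobian J = [[6·x·y + 2·y + 2, 3·x^2 + 2·x - exp(y) - 1], [-4·x + 2·y^2 - 1, 4·x·y - 2·y]].
At the point, J = [[-9.0000, 8.382121], [-5.0000, -4.0000]] (det J = 77.910603).
Solving J·Δ = −F gives Δ = (-1.5391, -0.3262).
Then the next iterate is (x, y)₁ = (-0.0391, -1.3262).
Re-evaluating at (-0.0391, -1.3262): F = (-3.919858, -6.860303), so ‖F‖₂ = 7.9012.

7.9012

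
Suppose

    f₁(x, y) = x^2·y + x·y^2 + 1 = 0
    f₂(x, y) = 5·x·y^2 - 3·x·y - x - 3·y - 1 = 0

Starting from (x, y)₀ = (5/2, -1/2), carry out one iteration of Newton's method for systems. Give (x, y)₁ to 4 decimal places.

At (5/2, -1/2): F = (-1.5000, 4.8750).
Jacobian J = [[2·x·y + y^2, x^2 + 2·x·y], [5·y^2 - 3·y - 1, 10·x·y - 3·x - 3]].
At the point, J = [[-2.2500, 3.7500], [1.7500, -23.0000]] (det J = 45.1875).
Solving J·Δ = −F gives Δ = (-0.3589, 0.1846).
Then the next iterate is (x, y)₁ = (2.1411, -0.3154).

(2.1411, -0.3154)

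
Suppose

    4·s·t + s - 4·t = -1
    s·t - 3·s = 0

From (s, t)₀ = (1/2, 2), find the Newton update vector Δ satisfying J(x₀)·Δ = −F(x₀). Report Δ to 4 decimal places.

(0.9000, 2.8000)

At (1/2, 2): F = (-2.5000, -0.5000).
Jacobian J = [[4·t + 1, 4·s - 4], [t - 3, s]].
At the point, J = [[9.0000, -2.0000], [-1.0000, 0.5000]] (det J = 2.5000).
Solving J·Δ = −F gives Δ = (0.9000, 2.8000).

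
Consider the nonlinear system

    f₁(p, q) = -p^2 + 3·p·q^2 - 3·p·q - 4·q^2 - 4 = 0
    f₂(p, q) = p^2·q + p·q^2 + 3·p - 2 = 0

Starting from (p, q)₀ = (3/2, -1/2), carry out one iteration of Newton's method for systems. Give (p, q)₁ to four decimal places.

At (3/2, -1/2): F = (-3.8750, 1.7500).
Jacobian J = [[-2·p + 3·q^2 - 3·q, 6·p·q - 3·p - 8·q], [2·p·q + q^2 + 3, p^2 + 2·p·q]].
At the point, J = [[-0.7500, -5.0000], [1.7500, 0.7500]] (det J = 8.1875).
Solving J·Δ = −F gives Δ = (-0.7137, -0.6679).
Then the next iterate is (p, q)₁ = (0.7863, -1.1679).

(0.7863, -1.1679)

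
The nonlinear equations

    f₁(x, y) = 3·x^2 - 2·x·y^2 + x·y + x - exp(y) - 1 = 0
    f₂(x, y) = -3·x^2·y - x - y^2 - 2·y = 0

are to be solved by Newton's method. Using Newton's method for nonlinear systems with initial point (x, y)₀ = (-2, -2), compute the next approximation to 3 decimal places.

(-1.249, -1.278)

At (-2, -2): F = (28.86466, 26.000).
Jacobian J = [[6·x - 2·y^2 + y + 1, -4·x·y + x - exp(y)], [-6·x·y - 1, -3·x^2 - 2·y - 2]].
At the point, J = [[-21.000, -18.13534], [-25.000, -10.000]] (det J = -243.38338).
Solving J·Δ = −F gives Δ = (0.751, 0.722).
Then the next iterate is (x, y)₁ = (-1.249, -1.278).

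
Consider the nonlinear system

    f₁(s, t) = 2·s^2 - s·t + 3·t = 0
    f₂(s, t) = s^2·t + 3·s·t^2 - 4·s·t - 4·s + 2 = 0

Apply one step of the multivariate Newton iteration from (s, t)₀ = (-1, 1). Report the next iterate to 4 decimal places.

(0.1515, 0.9394)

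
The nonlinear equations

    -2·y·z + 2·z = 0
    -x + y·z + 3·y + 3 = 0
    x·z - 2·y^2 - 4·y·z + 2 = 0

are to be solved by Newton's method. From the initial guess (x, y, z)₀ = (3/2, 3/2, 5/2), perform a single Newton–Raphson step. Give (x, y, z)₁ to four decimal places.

At (3/2, 3/2, 5/2): F = (-2.5000, 9.7500, -13.7500).
Jacobian J = [[0, -2·z, -2·y + 2], [-1, z + 3, y], [z, -4·y - 4·z, x - 4·y]].
At the point, J = [[0.0000, -5.0000, -1.0000], [-1.0000, 5.5000, 1.5000], [2.5000, -16.0000, -4.5000]] (det J = 1.5000).
Solving J·Δ = −F gives Δ = (22.6667, -8.3333, 39.1667).
Then the next iterate is (x, y, z)₁ = (24.1667, -6.8333, 41.6667).

(24.1667, -6.8333, 41.6667)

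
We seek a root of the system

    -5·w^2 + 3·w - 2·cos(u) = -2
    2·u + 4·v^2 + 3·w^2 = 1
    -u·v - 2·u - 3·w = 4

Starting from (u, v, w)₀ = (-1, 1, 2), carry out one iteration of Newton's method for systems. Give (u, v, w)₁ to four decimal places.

(-2.8408, 0.7160, 1.4128)

At (-1, 1, 2): F = (-13.080605, 13.0000, -7.0000).
Jacobian J = [[2·sin(u), 0, -10·w + 3], [2, 8·v, 6·w], [-v - 2, -u, -3]].
At the point, J = [[-1.682942, 0.0000, -17.0000], [2.0000, 8.0000, 12.0000], [-3.0000, 1.0000, -3.0000]] (det J = -381.414089).
Solving J·Δ = −F gives Δ = (-1.8408, -0.2840, -0.5872).
Then the next iterate is (u, v, w)₁ = (-2.8408, 0.7160, 1.4128).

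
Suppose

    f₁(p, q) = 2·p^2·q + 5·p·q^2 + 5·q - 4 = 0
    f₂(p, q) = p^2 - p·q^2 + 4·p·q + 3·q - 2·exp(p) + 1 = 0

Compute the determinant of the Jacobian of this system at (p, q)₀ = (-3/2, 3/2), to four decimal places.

7.3236

J = [[4·p·q + 5·q^2, 2·p^2 + 10·p·q + 5], [2·p - q^2 + 4·q - 2·exp(p), -2·p·q + 4·p + 3]].
At the point, J = [[2.2500, -13.0000], [0.303740, 1.5000]].
det J = 7.3236.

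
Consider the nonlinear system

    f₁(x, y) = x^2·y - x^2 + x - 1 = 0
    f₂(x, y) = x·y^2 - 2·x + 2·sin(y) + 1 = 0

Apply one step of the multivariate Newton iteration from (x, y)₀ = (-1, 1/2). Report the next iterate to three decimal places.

At (-1, 1/2): F = (-2.500, 3.70885).
Jacobian J = [[2·x·y - 2·x + 1, x^2], [y^2 - 2, 2·x·y + 2·cos(y)]].
At the point, J = [[2.000, 1.000], [-1.750, 0.75517]] (det J = 3.26033).
Solving J·Δ = −F gives Δ = (1.717, -0.933).
Then the next iterate is (x, y)₁ = (0.717, -0.433).

(0.717, -0.433)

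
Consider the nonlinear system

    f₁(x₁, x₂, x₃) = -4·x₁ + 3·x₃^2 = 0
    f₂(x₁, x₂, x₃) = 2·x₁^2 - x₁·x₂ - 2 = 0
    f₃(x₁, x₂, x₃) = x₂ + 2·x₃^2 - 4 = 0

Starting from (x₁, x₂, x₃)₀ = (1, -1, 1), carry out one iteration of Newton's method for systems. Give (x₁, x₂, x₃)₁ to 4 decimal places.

At (1, -1, 1): F = (-1.0000, 1.0000, -3.0000).
Jacobian J = [[-4, 0, 6·x₃], [4·x₁ - x₂, -x₁, 0], [0, 1, 4·x₃]].
At the point, J = [[-4.0000, 0.0000, 6.0000], [5.0000, -1.0000, 0.0000], [0.0000, 1.0000, 4.0000]] (det J = 46.0000).
Solving J·Δ = −F gives Δ = (0.1739, 1.8696, 0.2826).
Then the next iterate is (x₁, x₂, x₃)₁ = (1.1739, 0.8696, 1.2826).

(1.1739, 0.8696, 1.2826)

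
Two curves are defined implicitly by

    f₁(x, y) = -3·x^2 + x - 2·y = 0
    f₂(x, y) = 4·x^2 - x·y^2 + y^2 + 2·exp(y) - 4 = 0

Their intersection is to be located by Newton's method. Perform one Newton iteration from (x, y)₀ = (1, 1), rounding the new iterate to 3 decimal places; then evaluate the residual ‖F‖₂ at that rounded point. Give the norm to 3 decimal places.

3.495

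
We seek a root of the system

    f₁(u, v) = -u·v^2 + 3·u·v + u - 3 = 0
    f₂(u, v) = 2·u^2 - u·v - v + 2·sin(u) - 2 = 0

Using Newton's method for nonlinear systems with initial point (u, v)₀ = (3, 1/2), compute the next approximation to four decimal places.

(1.4771, 0.4461)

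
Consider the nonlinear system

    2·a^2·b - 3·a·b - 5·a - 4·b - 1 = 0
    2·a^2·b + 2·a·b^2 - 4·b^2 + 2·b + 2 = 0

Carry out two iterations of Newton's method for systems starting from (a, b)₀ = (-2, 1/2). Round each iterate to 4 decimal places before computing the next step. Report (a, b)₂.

(-0.5604, 0.9664)

At (-2, 1/2): F = (14.0000, 5.0000).
Jacobian J = [[4·a·b - 3·b - 5, 2·a^2 - 3·a - 4], [4·a·b + 2·b^2, 2·a^2 + 4·a·b - 8·b + 2]].
At the point, J = [[-10.5000, 10.0000], [-3.5000, 2.0000]] (det J = 14.0000).
Solving J·Δ = −F gives Δ = (1.5714, 0.2500).
Then the next iterate is (a, b)₁ = (-0.4286, 0.7500).
Round to (-0.4286, 0.7500) and repeat: F = (-0.617103, 1.043372), J = [[-8.5358, -2.346804], [-0.1608, -4.918404]].
Δ = (-0.1318, 0.2164), so (a, b)₂ = (-0.5604, 0.9664).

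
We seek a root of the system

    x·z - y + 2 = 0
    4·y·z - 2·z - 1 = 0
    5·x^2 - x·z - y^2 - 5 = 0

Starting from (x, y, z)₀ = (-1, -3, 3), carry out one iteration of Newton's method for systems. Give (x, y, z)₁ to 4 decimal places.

(4.0200, 7.8400, 9.2200)

At (-1, -3, 3): F = (2.0000, -43.0000, -6.0000).
Jacobian J = [[z, -1, x], [0, 4·z, 4·y - 2], [10·x - z, -2·y, -x]].
At the point, J = [[3.0000, -1.0000, -1.0000], [0.0000, 12.0000, -14.0000], [-13.0000, 6.0000, 1.0000]] (det J = -50.0000).
Solving J·Δ = −F gives Δ = (5.0200, 10.8400, 6.2200).
Then the next iterate is (x, y, z)₁ = (4.0200, 7.8400, 9.2200).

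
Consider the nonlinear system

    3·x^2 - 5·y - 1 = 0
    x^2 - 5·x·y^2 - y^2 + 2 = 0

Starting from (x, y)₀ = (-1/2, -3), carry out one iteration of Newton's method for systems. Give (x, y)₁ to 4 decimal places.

(-0.7660, 0.1096)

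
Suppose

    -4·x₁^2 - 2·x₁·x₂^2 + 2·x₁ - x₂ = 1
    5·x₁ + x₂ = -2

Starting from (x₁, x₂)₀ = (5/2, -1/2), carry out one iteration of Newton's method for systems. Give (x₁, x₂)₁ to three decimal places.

At (5/2, -1/2): F = (-21.750, 14.000).
Jacobian J = [[-8·x₁ - 2·x₂^2 + 2, -4·x₁·x₂ - 1], [5, 1]].
At the point, J = [[-18.500, 4.000], [5.000, 1.000]] (det J = -38.500).
Solving J·Δ = −F gives Δ = (-2.019, -3.903).
Then the next iterate is (x₁, x₂)₁ = (0.481, -4.403).

(0.481, -4.403)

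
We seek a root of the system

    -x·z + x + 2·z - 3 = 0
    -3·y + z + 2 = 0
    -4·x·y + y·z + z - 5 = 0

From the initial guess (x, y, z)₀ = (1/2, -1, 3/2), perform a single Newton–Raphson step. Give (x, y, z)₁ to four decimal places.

(1.5423, 1.3380, 2.0141)

At (1/2, -1, 3/2): F = (-0.2500, 6.5000, -3.0000).
Jacobian J = [[-z + 1, 0, -x + 2], [0, -3, 1], [-4·y, -4·x + z, y + 1]].
At the point, J = [[-0.5000, 0.0000, 1.5000], [0.0000, -3.0000, 1.0000], [4.0000, -0.5000, 0.0000]] (det J = 17.7500).
Solving J·Δ = −F gives Δ = (1.0423, 2.3380, 0.5141).
Then the next iterate is (x, y, z)₁ = (1.5423, 1.3380, 2.0141).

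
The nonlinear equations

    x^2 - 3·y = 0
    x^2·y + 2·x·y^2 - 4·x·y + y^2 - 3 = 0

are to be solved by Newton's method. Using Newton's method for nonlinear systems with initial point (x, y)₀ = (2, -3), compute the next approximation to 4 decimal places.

At (2, -3): F = (13.0000, 54.0000).
Jacobian J = [[2·x, -3], [2·x·y + 2·y^2 - 4·y, x^2 + 4·x·y - 4·x + 2·y]].
At the point, J = [[4.0000, -3.0000], [18.0000, -34.0000]] (det J = -82.0000).
Solving J·Δ = −F gives Δ = (-3.4146, -0.2195).
Then the next iterate is (x, y)₁ = (-1.4146, -3.2195).

(-1.4146, -3.2195)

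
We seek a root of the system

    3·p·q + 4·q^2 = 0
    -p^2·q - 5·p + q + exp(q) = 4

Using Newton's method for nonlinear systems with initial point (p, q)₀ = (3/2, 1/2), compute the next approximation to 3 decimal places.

(-0.118, 0.403)

At (3/2, 1/2): F = (3.250, -10.47628).
Jacobian J = [[3·q, 3·p + 8·q], [-2·p·q - 5, -p^2 + exp(q) + 1]].
At the point, J = [[1.500, 8.500], [-6.500, 0.39872]] (det J = 55.84808).
Solving J·Δ = −F gives Δ = (-1.618, -0.097).
Then the next iterate is (p, q)₁ = (-0.118, 0.403).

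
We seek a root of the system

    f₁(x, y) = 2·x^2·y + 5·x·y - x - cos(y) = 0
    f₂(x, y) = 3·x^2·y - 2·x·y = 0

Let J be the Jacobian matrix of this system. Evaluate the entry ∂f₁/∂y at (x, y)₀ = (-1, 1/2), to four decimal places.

∂f₁/∂y = 2·x^2 + 5·x + sin(y).
At (-1, 1/2) this is -2.5206.

-2.5206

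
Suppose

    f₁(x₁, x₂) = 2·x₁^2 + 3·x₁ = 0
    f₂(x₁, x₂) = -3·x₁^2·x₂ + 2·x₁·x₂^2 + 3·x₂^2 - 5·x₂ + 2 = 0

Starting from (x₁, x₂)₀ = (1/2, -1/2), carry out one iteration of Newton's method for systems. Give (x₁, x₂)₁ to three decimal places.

(0.100, 0.021)

At (1/2, -1/2): F = (2.000, 5.875).
Jacobian J = [[4·x₁ + 3, 0], [-6·x₁·x₂ + 2·x₂^2, -3·x₁^2 + 4·x₁·x₂ + 6·x₂ - 5]].
At the point, J = [[5.000, 0.000], [2.000, -9.750]] (det J = -48.750).
Solving J·Δ = −F gives Δ = (-0.400, 0.521).
Then the next iterate is (x₁, x₂)₁ = (0.100, 0.021).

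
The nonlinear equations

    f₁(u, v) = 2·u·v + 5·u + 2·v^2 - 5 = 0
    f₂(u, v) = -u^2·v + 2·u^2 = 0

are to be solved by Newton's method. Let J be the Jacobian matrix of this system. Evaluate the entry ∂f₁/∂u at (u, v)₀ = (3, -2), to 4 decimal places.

∂f₁/∂u = 2·v + 5.
At (3, -2) this is 1.0000.

1.0000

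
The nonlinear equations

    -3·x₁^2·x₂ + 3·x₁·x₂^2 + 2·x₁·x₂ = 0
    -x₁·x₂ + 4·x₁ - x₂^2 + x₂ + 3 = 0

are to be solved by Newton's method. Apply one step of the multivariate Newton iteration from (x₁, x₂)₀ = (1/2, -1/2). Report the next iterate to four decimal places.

At (1/2, -1/2): F = (0.2500, 4.5000).
Jacobian J = [[-6·x₁·x₂ + 3·x₂^2 + 2·x₂, -3·x₁^2 + 6·x₁·x₂ + 2·x₁], [-x₂ + 4, -x₁ - 2·x₂ + 1]].
At the point, J = [[1.2500, -1.2500], [4.5000, 1.5000]] (det J = 7.5000).
Solving J·Δ = −F gives Δ = (-0.8000, -0.6000).
Then the next iterate is (x₁, x₂)₁ = (-0.3000, -1.1000).

(-0.3000, -1.1000)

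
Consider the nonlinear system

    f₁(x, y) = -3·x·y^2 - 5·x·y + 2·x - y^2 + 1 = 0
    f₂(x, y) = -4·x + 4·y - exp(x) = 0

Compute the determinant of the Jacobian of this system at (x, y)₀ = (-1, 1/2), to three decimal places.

J = [[-3·y^2 - 5·y + 2, -6·x·y - 5·x - 2·y], [-exp(x) - 4, 4]].
At the point, J = [[-1.250, 7.000], [-4.36788, 4.000]].
det J = 25.575.

25.575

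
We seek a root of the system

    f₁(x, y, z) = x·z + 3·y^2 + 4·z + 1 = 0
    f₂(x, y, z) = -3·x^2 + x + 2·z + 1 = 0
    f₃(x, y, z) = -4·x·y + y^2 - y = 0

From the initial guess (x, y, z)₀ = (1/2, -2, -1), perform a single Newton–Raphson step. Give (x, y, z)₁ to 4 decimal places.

(-0.0708, -1.2238, -0.9458)

At (1/2, -2, -1): F = (8.5000, -1.2500, 10.0000).
Jacobian J = [[z, 6·y, x + 4], [-6·x + 1, 0, 2], [-4·y, -4·x + 2·y - 1, 0]].
At the point, J = [[-1.0000, -12.0000, 4.5000], [-2.0000, 0.0000, 2.0000], [8.0000, -7.0000, 0.0000]] (det J = -143.0000).
Solving J·Δ = −F gives Δ = (-0.5708, 0.7762, 0.0542).
Then the next iterate is (x, y, z)₁ = (-0.0708, -1.2238, -0.9458).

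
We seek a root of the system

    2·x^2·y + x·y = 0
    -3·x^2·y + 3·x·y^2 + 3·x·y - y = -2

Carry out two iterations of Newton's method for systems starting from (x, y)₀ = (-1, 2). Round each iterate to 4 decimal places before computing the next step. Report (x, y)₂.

At (-1, 2): F = (2.0000, -24.0000).
Jacobian J = [[4·x·y + y, 2·x^2 + x], [-6·x·y + 3·y^2 + 3·y, -3·x^2 + 6·x·y + 3·x - 1]].
At the point, J = [[-6.0000, 1.0000], [30.0000, -19.0000]] (det J = 84.0000).
Solving J·Δ = −F gives Δ = (0.1667, -1.0000).
Then the next iterate is (x, y)₁ = (-0.8333, 1.0000).
Round to (-0.8333, 1.0000) and repeat: F = (0.555478, -6.082967), J = [[-2.3332, 0.555478], [10.9998, -10.582867]].
Δ = (0.1345, -0.4350), so (x, y)₂ = (-0.6988, 0.5650).

(-0.6988, 0.5650)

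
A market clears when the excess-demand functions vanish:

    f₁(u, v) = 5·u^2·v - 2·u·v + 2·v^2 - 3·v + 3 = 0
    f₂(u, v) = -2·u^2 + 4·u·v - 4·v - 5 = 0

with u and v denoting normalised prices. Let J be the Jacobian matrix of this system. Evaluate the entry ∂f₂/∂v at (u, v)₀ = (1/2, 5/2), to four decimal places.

∂f₂/∂v = 4·u - 4.
At (1/2, 5/2) this is -2.0000.

-2.0000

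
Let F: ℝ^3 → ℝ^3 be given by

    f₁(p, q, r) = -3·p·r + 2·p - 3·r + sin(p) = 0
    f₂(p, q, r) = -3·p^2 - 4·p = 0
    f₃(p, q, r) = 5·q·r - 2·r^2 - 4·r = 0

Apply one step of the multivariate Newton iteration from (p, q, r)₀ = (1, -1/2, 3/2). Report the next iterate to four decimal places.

(0.3000, 0.0703, 0.7022)

At (1, -1/2, 3/2): F = (-6.158529, -7.0000, -14.2500).
Jacobian J = [[-3·r + cos(p) + 2, 0, -3·p - 3], [-6·p - 4, 0, 0], [0, 5·r, 5·q - 4·r - 4]].
At the point, J = [[-1.959698, 0.0000, -6.0000], [-10.0000, 0.0000, 0.0000], [0.0000, 7.5000, -12.5000]] (det J = 450.0000).
Solving J·Δ = −F gives Δ = (-0.7000, 0.5703, -0.7978).
Then the next iterate is (p, q, r)₁ = (0.3000, 0.0703, 0.7022).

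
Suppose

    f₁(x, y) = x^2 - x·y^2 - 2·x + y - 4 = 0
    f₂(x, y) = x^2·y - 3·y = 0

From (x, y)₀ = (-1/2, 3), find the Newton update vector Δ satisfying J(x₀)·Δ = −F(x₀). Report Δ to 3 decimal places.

At (-1/2, 3): F = (4.750, -8.250).
Jacobian J = [[2·x - y^2 - 2, -2·x·y + 1], [2·x·y, x^2 - 3]].
At the point, J = [[-12.000, 4.000], [-3.000, -2.750]] (det J = 45.000).
Solving J·Δ = −F gives Δ = (-0.443, -2.517).

(-0.443, -2.517)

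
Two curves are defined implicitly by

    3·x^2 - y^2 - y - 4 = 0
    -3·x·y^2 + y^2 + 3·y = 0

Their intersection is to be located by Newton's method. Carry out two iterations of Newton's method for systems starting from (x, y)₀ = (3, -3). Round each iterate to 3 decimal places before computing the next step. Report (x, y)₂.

At (3, -3): F = (17.000, -81.000).
Jacobian J = [[6·x, -2·y - 1], [-3·y^2, -6·x·y + 2·y + 3]].
At the point, J = [[18.000, 5.000], [-27.000, 51.000]] (det J = 1053.000).
Solving J·Δ = −F gives Δ = (-1.208, 0.949).
Then the next iterate is (x, y)₁ = (1.792, -2.051).
Round to (1.792, -2.051) and repeat: F = (3.47819, -24.56109), J = [[10.752, 3.102], [-12.61980, 20.95035]].
Δ = (-0.564, 0.833), so (x, y)₂ = (1.228, -1.218).

(1.228, -1.218)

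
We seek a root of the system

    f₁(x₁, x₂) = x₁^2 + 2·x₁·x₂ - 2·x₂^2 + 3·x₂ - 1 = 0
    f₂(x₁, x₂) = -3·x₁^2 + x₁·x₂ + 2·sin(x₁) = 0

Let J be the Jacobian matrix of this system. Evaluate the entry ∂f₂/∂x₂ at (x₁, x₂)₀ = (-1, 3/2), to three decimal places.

-1.000

∂f₂/∂x₂ = x₁.
At (-1, 3/2) this is -1.000.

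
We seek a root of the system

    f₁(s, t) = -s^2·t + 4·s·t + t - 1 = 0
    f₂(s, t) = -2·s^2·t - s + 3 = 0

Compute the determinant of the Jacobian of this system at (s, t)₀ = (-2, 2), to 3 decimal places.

37.000

J = [[-2·s·t + 4·t, -s^2 + 4·s + 1], [-4·s·t - 1, -2·s^2]].
At the point, J = [[16.000, -11.000], [15.000, -8.000]].
det J = 37.000.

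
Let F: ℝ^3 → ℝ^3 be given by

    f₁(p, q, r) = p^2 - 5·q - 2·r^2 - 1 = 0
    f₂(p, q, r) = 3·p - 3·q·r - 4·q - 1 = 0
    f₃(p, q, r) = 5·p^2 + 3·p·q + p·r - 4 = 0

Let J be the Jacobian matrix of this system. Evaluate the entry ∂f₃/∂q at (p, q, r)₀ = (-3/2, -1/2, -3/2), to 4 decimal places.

-4.5000

∂f₃/∂q = 3·p.
At (-3/2, -1/2, -3/2) this is -4.5000.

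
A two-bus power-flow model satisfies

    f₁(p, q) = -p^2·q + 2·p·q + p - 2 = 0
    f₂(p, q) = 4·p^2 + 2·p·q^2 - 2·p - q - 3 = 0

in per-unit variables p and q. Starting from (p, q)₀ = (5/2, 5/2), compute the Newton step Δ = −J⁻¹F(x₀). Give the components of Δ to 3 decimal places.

(-0.049, -1.844)

At (5/2, 5/2): F = (-2.625, 45.750).
Jacobian J = [[-2·p·q + 2·q + 1, -p^2 + 2·p], [8·p + 2·q^2 - 2, 4·p·q - 1]].
At the point, J = [[-6.500, -1.250], [30.500, 24.000]] (det J = -117.875).
Solving J·Δ = −F gives Δ = (-0.049, -1.844).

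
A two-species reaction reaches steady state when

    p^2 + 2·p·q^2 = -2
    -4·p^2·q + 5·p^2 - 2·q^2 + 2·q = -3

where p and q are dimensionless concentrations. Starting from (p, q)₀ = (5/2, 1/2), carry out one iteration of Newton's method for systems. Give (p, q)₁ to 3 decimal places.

(0.859, 0.405)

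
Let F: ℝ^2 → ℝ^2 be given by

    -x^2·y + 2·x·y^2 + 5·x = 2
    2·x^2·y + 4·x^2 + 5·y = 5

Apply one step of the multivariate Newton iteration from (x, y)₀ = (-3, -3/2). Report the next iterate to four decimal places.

(2.4885, 0.0840)

At (-3, -3/2): F = (-17.0000, -3.5000).
Jacobian J = [[-2·x·y + 2·y^2 + 5, -x^2 + 4·x·y], [4·x·y + 8·x, 2·x^2 + 5]].
At the point, J = [[0.5000, 9.0000], [-6.0000, 23.0000]] (det J = 65.5000).
Solving J·Δ = −F gives Δ = (5.4885, 1.5840).
Then the next iterate is (x, y)₁ = (2.4885, 0.0840).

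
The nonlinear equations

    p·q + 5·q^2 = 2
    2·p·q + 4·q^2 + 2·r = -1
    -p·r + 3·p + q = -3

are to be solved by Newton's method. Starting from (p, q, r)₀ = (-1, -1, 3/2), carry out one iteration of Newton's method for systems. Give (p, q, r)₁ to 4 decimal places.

(0.1860, -0.7442, -1.0349)

At (-1, -1, 3/2): F = (4.0000, 10.0000, 0.5000).
Jacobian J = [[q, p + 10·q, 0], [2·q, 2·p + 8·q, 2], [-r + 3, 1, -p]].
At the point, J = [[-1.0000, -11.0000, 0.0000], [-2.0000, -10.0000, 2.0000], [1.5000, 1.0000, 1.0000]] (det J = -43.0000).
Solving J·Δ = −F gives Δ = (1.1860, 0.2558, -2.5349).
Then the next iterate is (p, q, r)₁ = (0.1860, -0.7442, -1.0349).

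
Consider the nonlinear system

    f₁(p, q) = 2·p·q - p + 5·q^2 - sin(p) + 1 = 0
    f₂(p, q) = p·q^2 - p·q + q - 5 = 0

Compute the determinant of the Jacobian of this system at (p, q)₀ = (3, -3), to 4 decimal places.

408.2002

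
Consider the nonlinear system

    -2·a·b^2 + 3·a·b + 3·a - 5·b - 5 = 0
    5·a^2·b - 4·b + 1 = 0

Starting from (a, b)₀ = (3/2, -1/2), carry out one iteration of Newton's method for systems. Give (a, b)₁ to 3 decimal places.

(1.526, -0.111)

At (3/2, -1/2): F = (-1.000, -2.625).
Jacobian J = [[-2·b^2 + 3·b + 3, -4·a·b + 3·a - 5], [10·a·b, 5·a^2 - 4]].
At the point, J = [[1.000, 2.500], [-7.500, 7.250]] (det J = 26.000).
Solving J·Δ = −F gives Δ = (0.026, 0.389).
Then the next iterate is (a, b)₁ = (1.526, -0.111).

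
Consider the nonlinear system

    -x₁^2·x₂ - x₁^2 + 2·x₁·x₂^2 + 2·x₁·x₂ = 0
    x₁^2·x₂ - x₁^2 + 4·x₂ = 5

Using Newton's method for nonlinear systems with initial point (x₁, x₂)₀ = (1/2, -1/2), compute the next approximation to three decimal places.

(-0.243, 0.973)

At (1/2, -1/2): F = (-0.375, -7.375).
Jacobian J = [[-2·x₁·x₂ - 2·x₁ + 2·x₂^2 + 2·x₂, -x₁^2 + 4·x₁·x₂ + 2·x₁], [2·x₁·x₂ - 2·x₁, x₁^2 + 4]].
At the point, J = [[-1.000, -0.250], [-1.500, 4.250]] (det J = -4.625).
Solving J·Δ = −F gives Δ = (-0.743, 1.473).
Then the next iterate is (x₁, x₂)₁ = (-0.243, 0.973).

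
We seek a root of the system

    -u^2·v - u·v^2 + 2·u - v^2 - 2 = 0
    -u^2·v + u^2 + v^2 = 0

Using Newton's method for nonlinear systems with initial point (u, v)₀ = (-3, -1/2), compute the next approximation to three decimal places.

At (-3, -1/2): F = (-3.000, 13.750).
Jacobian J = [[-2·u·v - v^2 + 2, -u^2 - 2·u·v - 2·v], [-2·u·v + 2·u, -u^2 + 2·v]].
At the point, J = [[-1.250, -11.000], [-9.000, -10.000]] (det J = -86.500).
Solving J·Δ = −F gives Δ = (2.095, -0.511).
Then the next iterate is (u, v)₁ = (-0.905, -1.011).

(-0.905, -1.011)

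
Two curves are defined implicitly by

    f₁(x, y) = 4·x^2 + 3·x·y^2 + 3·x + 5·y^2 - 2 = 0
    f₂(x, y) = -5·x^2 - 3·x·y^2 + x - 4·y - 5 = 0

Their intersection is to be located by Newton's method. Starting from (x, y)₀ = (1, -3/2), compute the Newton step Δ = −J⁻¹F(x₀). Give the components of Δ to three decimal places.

(-0.411, 0.654)

At (1, -3/2): F = (23.000, -9.750).
Jacobian J = [[8·x + 3·y^2 + 3, 6·x·y + 10·y], [-10·x - 3·y^2 + 1, -6·x·y - 4]].
At the point, J = [[17.750, -24.000], [-15.750, 5.000]] (det J = -289.250).
Solving J·Δ = −F gives Δ = (-0.411, 0.654).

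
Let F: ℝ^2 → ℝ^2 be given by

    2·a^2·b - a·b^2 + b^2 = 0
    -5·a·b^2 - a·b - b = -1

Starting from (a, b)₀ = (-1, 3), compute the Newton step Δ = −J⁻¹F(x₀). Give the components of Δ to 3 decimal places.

At (-1, 3): F = (24.000, 46.000).
Jacobian J = [[4·a·b - b^2, 2·a^2 - 2·a·b + 2·b], [-5·b^2 - b, -10·a·b - a - 1]].
At the point, J = [[-21.000, 14.000], [-48.000, 30.000]] (det J = 42.000).
Solving J·Δ = −F gives Δ = (-1.810, -4.429).

(-1.810, -4.429)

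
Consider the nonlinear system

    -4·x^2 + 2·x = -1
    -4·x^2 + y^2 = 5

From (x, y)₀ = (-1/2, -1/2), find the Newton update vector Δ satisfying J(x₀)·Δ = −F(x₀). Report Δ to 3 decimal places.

At (-1/2, -1/2): F = (-1.000, -5.750).
Jacobian J = [[-8·x + 2, 0], [-8·x, 2·y]].
At the point, J = [[6.000, 0.000], [4.000, -1.000]] (det J = -6.000).
Solving J·Δ = −F gives Δ = (0.167, -5.083).

(0.167, -5.083)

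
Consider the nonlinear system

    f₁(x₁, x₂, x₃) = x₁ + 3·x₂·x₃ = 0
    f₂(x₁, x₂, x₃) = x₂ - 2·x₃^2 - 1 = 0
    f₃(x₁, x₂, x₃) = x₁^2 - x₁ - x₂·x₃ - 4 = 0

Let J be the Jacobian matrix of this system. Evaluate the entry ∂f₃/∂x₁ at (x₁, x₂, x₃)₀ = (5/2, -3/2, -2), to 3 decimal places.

4.000

∂f₃/∂x₁ = 2·x₁ - 1.
At (5/2, -3/2, -2) this is 4.000.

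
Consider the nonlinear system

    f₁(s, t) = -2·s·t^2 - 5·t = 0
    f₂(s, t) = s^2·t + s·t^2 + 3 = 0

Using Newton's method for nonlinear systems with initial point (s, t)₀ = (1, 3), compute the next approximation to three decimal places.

At (1, 3): F = (-33.000, 15.000).
Jacobian J = [[-2·t^2, -4·s·t - 5], [2·s·t + t^2, s^2 + 2·s·t]].
At the point, J = [[-18.000, -17.000], [15.000, 7.000]] (det J = 129.000).
Solving J·Δ = −F gives Δ = (-0.186, -1.744).
Then the next iterate is (s, t)₁ = (0.814, 1.256).

(0.814, 1.256)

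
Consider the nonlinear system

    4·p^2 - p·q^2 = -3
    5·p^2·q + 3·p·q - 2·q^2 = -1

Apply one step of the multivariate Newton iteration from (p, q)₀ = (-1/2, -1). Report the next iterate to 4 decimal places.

(0.4627, -1.3134)

At (-1/2, -1): F = (4.5000, -0.7500).
Jacobian J = [[8·p - q^2, -2·p·q], [10·p·q + 3·q, 5·p^2 + 3·p - 4·q]].
At the point, J = [[-5.0000, -1.0000], [2.0000, 3.7500]] (det J = -16.7500).
Solving J·Δ = −F gives Δ = (0.9627, -0.3134).
Then the next iterate is (p, q)₁ = (0.4627, -1.3134).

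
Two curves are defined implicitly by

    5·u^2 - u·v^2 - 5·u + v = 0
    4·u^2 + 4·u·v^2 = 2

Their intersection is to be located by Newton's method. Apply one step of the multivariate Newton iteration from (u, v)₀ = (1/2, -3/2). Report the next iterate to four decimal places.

(1.2632, 0.7368)

At (1/2, -3/2): F = (-3.8750, 3.5000).
Jacobian J = [[10·u - v^2 - 5, -2·u·v + 1], [8·u + 4·v^2, 8·u·v]].
At the point, J = [[-2.2500, 2.5000], [13.0000, -6.0000]] (det J = -19.0000).
Solving J·Δ = −F gives Δ = (0.7632, 2.2368).
Then the next iterate is (u, v)₁ = (1.2632, 0.7368).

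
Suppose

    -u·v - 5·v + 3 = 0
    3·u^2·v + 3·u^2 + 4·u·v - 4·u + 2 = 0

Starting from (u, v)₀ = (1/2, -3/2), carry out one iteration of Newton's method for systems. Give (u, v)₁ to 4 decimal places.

(0.7093, 0.6025)

At (1/2, -3/2): F = (11.2500, -3.3750).
Jacobian J = [[-v, -u - 5], [6·u·v + 6·u + 4·v - 4, 3·u^2 + 4·u]].
At the point, J = [[1.5000, -5.5000], [-11.5000, 2.7500]] (det J = -59.1250).
Solving J·Δ = −F gives Δ = (0.2093, 2.1025).
Then the next iterate is (u, v)₁ = (0.7093, 0.6025).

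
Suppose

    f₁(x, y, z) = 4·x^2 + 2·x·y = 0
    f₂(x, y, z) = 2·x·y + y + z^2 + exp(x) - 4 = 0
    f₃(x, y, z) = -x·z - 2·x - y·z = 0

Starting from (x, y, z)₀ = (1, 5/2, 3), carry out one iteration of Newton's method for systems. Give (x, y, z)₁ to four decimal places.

(0.7375, -0.2936, 2.1981)

At (1, 5/2, 3): F = (9.0000, 15.218282, -12.5000).
Jacobian J = [[8·x + 2·y, 2·x, 0], [2·y + exp(x), 2·x + 1, 2·z], [-z - 2, -z, -x - y]].
At the point, J = [[13.0000, 2.0000, 0.0000], [7.718282, 3.0000, 6.0000], [-5.0000, -3.0000, -3.5000]] (det J = 91.527973).
Solving J·Δ = −F gives Δ = (-0.2625, -2.7936, -0.8019).
Then the next iterate is (x, y, z)₁ = (0.7375, -0.2936, 2.1981).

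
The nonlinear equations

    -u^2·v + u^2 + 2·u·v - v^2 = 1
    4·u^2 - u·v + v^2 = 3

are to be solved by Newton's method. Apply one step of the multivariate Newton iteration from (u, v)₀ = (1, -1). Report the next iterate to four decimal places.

(0.9091, -0.2727)

At (1, -1): F = (-2.0000, 3.0000).
Jacobian J = [[-2·u·v + 2·u + 2·v, -u^2 + 2·u - 2·v], [8·u - v, -u + 2·v]].
At the point, J = [[2.0000, 3.0000], [9.0000, -3.0000]] (det J = -33.0000).
Solving J·Δ = −F gives Δ = (-0.0909, 0.7273).
Then the next iterate is (u, v)₁ = (0.9091, -0.2727).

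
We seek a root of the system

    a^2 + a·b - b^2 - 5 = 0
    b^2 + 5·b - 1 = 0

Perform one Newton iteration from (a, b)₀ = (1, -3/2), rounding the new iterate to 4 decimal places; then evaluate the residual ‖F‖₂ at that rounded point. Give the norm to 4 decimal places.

At (1, -3/2): F = (-7.7500, -6.2500).
Jacobian J = [[2·a + b, a - 2·b], [0, 2·b + 5]].
At the point, J = [[0.5000, 4.0000], [0.0000, 2.0000]] (det J = 1.0000).
Solving J·Δ = −F gives Δ = (-9.5000, 3.1250).
Then the next iterate is (a, b)₁ = (-8.5000, 1.6250).
Re-evaluating at (-8.5000, 1.6250): F = (50.796875, 9.765625), so ‖F‖₂ = 51.7271.

51.7271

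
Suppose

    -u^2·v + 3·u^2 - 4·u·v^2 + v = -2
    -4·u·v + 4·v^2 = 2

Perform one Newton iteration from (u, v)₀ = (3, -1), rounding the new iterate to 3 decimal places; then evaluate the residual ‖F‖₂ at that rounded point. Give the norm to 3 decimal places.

7.369

At (3, -1): F = (25.000, 14.000).
Jacobian J = [[-2·u·v + 6·u - 4·v^2, -u^2 - 8·u·v + 1], [-4·v, -4·u + 8·v]].
At the point, J = [[20.000, 16.000], [4.000, -20.000]] (det J = -464.000).
Solving J·Δ = −F gives Δ = (-1.560, 0.388).
Then the next iterate is (u, v)₁ = (1.440, -0.612).
Re-evaluating at (1.440, -0.612): F = (6.72047, 3.02330), so ‖F‖₂ = 7.369.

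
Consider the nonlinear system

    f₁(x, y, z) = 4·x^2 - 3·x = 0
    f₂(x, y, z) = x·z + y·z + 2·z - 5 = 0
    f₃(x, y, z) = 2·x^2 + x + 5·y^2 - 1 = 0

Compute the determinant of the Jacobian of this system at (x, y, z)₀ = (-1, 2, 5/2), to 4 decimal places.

J = [[8·x - 3, 0, 0], [z, z, x + y + 2], [4·x + 1, 10·y, 0]].
At the point, J = [[-11.0000, 0.0000, 0.0000], [2.5000, 2.5000, 3.0000], [-3.0000, 20.0000, 0.0000]].
det J = 660.0000.

660.0000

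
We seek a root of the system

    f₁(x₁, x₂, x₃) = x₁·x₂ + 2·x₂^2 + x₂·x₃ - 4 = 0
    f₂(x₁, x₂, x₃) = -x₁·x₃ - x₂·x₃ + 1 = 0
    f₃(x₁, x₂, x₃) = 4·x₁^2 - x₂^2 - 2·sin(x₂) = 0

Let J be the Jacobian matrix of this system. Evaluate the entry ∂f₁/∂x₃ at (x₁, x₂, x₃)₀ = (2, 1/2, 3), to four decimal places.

0.5000

∂f₁/∂x₃ = x₂.
At (2, 1/2, 3) this is 0.5000.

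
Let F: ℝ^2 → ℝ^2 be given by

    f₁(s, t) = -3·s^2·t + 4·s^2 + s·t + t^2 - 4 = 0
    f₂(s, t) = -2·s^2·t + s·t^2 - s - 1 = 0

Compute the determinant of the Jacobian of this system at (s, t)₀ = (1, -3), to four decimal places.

J = [[-6·s·t + 8·s + t, -3·s^2 + s + 2·t], [-4·s·t + t^2 - 1, -2·s^2 + 2·s·t]].
At the point, J = [[23.0000, -8.0000], [20.0000, -8.0000]].
det J = -24.0000.

-24.0000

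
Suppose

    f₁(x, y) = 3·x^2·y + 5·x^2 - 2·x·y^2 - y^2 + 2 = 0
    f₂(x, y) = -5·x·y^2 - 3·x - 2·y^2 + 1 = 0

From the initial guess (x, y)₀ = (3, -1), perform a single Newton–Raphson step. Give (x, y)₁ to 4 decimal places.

(0.8039, -0.7814)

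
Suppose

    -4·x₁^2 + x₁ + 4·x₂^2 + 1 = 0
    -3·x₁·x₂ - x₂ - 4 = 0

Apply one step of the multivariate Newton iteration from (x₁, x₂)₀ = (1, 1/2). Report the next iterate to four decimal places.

(0.1765, -0.6912)

At (1, 1/2): F = (-1.0000, -6.0000).
Jacobian J = [[-8·x₁ + 1, 8·x₂], [-3·x₂, -3·x₁ - 1]].
At the point, J = [[-7.0000, 4.0000], [-1.5000, -4.0000]] (det J = 34.0000).
Solving J·Δ = −F gives Δ = (-0.8235, -1.1912).
Then the next iterate is (x₁, x₂)₁ = (0.1765, -0.6912).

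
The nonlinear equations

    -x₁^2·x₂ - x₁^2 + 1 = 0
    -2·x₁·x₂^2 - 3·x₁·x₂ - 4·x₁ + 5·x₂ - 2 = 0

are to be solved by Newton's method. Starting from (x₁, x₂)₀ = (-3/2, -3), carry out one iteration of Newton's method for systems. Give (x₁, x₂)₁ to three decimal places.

At (-3/2, -3): F = (5.500, 2.500).
Jacobian J = [[-2·x₁·x₂ - 2·x₁, -x₁^2], [-2·x₂^2 - 3·x₂ - 4, -4·x₁·x₂ - 3·x₁ + 5]].
At the point, J = [[-6.000, -2.250], [-13.000, -8.500]] (det J = 21.750).
Solving J·Δ = −F gives Δ = (1.891, -2.598).
Then the next iterate is (x₁, x₂)₁ = (0.391, -5.598).

(0.391, -5.598)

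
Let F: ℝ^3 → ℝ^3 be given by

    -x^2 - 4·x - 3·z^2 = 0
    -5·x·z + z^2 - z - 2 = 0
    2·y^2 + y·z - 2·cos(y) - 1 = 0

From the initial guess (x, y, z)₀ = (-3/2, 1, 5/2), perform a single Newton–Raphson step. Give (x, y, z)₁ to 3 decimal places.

At (-3/2, 1, 5/2): F = (-15.000, 20.500, 2.41940).
Jacobian J = [[-2·x - 4, 0, -6·z], [-5·z, 0, -5·x + 2·z - 1], [0, 4·y + z + 2·sin(y), y]].
At the point, J = [[-1.000, 0.000, -15.000], [-12.500, 0.000, 11.500], [0.000, 8.18294, 1.000]] (det J = 1628.40545).
Solving J·Δ = −F gives Δ = (0.678, -0.168, -1.045).
Then the next iterate is (x, y, z)₁ = (-0.822, 0.832, 1.455).

(-0.822, 0.832, 1.455)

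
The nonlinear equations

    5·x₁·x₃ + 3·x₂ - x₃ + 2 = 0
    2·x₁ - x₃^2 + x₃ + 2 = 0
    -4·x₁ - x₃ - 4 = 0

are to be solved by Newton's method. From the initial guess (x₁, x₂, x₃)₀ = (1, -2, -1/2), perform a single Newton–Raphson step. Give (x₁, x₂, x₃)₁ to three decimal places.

At (1, -2, -1/2): F = (-6.000, 3.250, -7.500).
Jacobian J = [[5·x₃, 3, 5·x₁ - 1], [2, 0, -2·x₃ + 1], [-4, 0, -1]].
At the point, J = [[-2.500, 3.000, 4.000], [2.000, 0.000, 2.000], [-4.000, 0.000, -1.000]] (det J = -18.000).
Solving J·Δ = −F gives Δ = (-1.958, -0.076, 0.333).
Then the next iterate is (x₁, x₂, x₃)₁ = (-0.958, -2.076, -0.167).

(-0.958, -2.076, -0.167)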